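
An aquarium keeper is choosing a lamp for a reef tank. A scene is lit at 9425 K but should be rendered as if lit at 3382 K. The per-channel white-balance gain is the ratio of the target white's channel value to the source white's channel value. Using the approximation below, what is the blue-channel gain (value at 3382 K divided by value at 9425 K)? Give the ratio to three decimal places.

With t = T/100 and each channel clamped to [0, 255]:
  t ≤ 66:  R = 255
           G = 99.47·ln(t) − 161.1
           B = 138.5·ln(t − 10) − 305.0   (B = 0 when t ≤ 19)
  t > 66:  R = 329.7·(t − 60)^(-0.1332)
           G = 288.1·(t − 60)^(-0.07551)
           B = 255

0.526

At 9425 K (t = 94.25):
  B = 255 by definition for t > 66.
At 3382 K (t = 33.82):
  B = 138.5·ln(33.82 − 10) − 305.0 = 138.5·ln 23.82 − 305.0 = 138.5·3.1705 − 305.0 = 134.118.
Gain = 134.118 / 255.000 = 0.5260 → 0.526.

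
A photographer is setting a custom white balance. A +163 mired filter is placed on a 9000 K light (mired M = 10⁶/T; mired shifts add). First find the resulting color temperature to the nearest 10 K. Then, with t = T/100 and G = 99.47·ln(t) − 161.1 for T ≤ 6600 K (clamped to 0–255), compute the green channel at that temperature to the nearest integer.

M_in = 10⁶/9000 = 111.11; M_out = 111.11 + (+163) = 274.11.
T_out = 10⁶/274.11 = 3648.2 K → 3650 K; t = 36.5.
G = 99.47·ln 36.5 − 161.1 = 99.47·3.5973 − 161.1 = 196.725.
Rounded: 197.

197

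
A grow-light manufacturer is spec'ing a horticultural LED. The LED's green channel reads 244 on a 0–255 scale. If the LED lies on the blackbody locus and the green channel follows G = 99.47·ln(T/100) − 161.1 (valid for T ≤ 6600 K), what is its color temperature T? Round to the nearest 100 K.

ln t = (244 + 161.1) / 99.47 = 4.0726.
t = e^4.0726 = 58.709.
T = 100·t = 5871 K → 5900 K to the nearest 100 K.

5900 K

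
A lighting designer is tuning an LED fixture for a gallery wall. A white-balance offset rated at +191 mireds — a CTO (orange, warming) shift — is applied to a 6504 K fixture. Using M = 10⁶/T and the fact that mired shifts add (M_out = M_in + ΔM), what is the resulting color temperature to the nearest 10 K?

M_in = 10⁶/6504 = 153.75 mireds.
M_out = 153.75 + (+191) = 344.75 mireds.
T_out = 10⁶/344.75 = 2900.6 K → 2900 K.

2900 K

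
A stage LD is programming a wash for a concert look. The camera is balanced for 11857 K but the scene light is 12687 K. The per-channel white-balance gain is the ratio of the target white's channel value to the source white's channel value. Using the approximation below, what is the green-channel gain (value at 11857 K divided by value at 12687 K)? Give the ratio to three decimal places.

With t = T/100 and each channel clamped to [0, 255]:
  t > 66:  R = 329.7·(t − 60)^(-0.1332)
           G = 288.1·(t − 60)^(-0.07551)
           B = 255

1.010

At 12687 K (t = 126.87):
  G = 288.1·(126.87 − 60)^(-0.07551) = 288.1·66.87^(-0.07551) = 288.1·0.72808 = 209.759.
At 11857 K (t = 118.57):
  G = 288.1·(118.57 − 60)^(-0.07551) = 288.1·58.57^(-0.07551) = 288.1·0.73540 = 211.868.
Gain = 211.868 / 209.759 = 1.0101 → 1.010.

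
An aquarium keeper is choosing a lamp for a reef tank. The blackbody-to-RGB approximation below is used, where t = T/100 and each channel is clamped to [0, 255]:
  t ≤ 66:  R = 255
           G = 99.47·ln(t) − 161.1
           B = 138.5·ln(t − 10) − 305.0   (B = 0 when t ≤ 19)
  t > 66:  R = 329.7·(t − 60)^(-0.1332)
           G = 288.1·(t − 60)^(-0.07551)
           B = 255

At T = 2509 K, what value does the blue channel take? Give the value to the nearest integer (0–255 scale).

71

t = 2509/100 = 25.09; the t ≤ 66 branch applies.
B = 138.5·ln(25.09 − 10) − 305.0 = 138.5·ln 15.09 − 305.0 = 138.5·2.7140 − 305.0 = 70.893.
Rounded: 71.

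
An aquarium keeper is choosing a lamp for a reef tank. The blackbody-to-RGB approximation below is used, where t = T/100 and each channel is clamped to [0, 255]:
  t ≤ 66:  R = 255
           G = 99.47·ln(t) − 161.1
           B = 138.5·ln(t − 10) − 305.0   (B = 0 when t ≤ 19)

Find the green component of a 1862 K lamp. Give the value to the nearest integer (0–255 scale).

130

t = 1862/100 = 18.62; the t ≤ 66 branch applies.
G = 99.47·ln 18.62 − 161.1 = 99.47·2.9242 − 161.1 = 129.774.
Rounded: 130.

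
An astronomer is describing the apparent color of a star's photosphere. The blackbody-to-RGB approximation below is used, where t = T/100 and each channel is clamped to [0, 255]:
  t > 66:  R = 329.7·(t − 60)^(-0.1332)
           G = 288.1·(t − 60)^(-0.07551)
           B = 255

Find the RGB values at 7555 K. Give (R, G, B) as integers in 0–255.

(229, 234, 255)

t = 7555/100 = 75.55; the t > 66 branch applies.
R = 329.7·(75.55 − 60)^(-0.1332) = 329.7·15.55^(-0.1332) = 329.7·0.69384 = 228.760.
G = 288.1·(75.55 − 60)^(-0.07551) = 288.1·15.55^(-0.07551) = 288.1·0.81285 = 234.183.
B = 255 by definition for t > 66.
Rounded: (229, 234, 255).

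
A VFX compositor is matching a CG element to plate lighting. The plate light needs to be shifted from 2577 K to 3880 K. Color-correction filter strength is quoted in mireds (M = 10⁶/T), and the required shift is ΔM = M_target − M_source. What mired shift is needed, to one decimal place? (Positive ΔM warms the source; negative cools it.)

-130.3 mireds

M_source = 10⁶/2577 = 388.048; M_target = 10⁶/3880 = 257.732.
ΔM = 257.732 − 388.048 = -130.316 → -130.3 mireds, a cooling shift.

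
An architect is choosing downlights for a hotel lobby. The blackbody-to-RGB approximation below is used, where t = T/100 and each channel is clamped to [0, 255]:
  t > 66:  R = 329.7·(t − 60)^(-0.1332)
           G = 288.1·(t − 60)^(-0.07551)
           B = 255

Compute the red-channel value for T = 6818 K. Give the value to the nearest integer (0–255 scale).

249

t = 6818/100 = 68.18; the t > 66 branch applies.
R = 329.7·(68.18 − 60)^(-0.1332) = 329.7·8.18^(-0.1332) = 329.7·0.75583 = 249.196.
Rounded: 249.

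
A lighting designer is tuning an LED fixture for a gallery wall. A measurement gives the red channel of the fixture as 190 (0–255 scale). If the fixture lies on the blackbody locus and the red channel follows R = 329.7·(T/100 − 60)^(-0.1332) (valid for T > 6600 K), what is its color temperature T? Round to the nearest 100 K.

(t − 60)^(-0.1332) = 190/329.7 = 0.57628.
t − 60 = 0.57628^(1/-0.1332) = 0.57628^(-7.508) = 62.667, so t = 122.667.
T = 100·t = 12267 K → 12300 K to the nearest 100 K.

12300 K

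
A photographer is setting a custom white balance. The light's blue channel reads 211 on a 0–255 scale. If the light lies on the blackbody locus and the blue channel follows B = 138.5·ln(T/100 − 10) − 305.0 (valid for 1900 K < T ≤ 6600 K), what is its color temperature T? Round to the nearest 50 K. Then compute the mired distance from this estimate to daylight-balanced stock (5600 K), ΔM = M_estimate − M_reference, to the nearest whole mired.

ln(t − 10) = (211 + 305.0) / 138.5 = 3.7256.
t − 10 = e^3.7256 = 41.497, so t = 51.497.
T = 100·t = 5150 K → 5150 K to the nearest 50 K.
M_estimate = 10⁶/5150 = 194.17; M_reference = 10⁶/5600 = 178.57.
ΔM = 194.17 − 178.57 = 15.60 → +16 mireds.

+16 mireds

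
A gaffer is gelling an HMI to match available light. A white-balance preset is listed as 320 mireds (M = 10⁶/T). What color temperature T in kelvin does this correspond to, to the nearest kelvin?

T = 10⁶ / 320 = 3125.00 K → 3125 K.

3125 K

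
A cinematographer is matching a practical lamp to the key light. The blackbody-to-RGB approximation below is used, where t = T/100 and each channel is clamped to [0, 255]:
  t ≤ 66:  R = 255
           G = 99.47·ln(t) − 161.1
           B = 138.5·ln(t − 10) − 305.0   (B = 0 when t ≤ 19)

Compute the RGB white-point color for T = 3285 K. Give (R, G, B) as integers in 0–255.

t = 3285/100 = 32.85; the t ≤ 66 branch applies.
R = 255 by definition for t ≤ 66.
G = 99.47·ln 32.85 − 161.1 = 99.47·3.4920 − 161.1 = 186.244.
B = 138.5·ln(32.85 − 10) − 305.0 = 138.5·ln 22.85 − 305.0 = 138.5·3.1290 − 305.0 = 128.360.
Rounded: (255, 186, 128).

(255, 186, 128)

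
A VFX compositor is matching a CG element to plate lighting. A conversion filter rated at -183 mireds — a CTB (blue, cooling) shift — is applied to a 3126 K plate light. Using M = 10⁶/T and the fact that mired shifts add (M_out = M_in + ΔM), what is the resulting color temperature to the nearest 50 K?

M_in = 10⁶/3126 = 319.90 mireds.
M_out = 319.90 + (-183) = 136.90 mireds.
T_out = 10⁶/136.90 = 7304.7 K → 7300 K.

7300 K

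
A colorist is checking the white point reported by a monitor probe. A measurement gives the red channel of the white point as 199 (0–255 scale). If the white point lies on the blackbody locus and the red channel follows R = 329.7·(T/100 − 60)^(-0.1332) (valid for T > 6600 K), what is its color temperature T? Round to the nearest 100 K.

(t − 60)^(-0.1332) = 199/329.7 = 0.60358.
t − 60 = 0.60358^(1/-0.1332) = 0.60358^(-7.508) = 44.273, so t = 104.273.
T = 100·t = 10427 K → 10400 K to the nearest 100 K.

10400 K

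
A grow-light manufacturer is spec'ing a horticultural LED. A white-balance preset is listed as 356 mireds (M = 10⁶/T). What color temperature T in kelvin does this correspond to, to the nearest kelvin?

2809 K

T = 10⁶ / 356 = 2808.99 K → 2809 K.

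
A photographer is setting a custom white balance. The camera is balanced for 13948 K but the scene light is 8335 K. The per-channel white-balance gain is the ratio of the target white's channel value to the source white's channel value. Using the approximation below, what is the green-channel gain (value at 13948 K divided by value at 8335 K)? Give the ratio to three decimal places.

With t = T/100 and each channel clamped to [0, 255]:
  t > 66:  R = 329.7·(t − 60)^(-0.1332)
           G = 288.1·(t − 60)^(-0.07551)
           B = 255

0.912

At 8335 K (t = 83.35):
  G = 288.1·(83.35 − 60)^(-0.07551) = 288.1·23.35^(-0.07551) = 288.1·0.78828 = 227.104.
At 13948 K (t = 139.48):
  G = 288.1·(139.48 − 60)^(-0.07551) = 288.1·79.48^(-0.07551) = 288.1·0.71864 = 207.040.
Gain = 207.040 / 227.104 = 0.9117 → 0.912.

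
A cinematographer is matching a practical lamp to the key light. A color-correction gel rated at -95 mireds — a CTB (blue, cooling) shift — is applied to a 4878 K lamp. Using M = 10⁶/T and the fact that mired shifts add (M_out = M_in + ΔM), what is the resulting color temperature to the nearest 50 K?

M_in = 10⁶/4878 = 205.00 mireds.
M_out = 205.00 + (-95) = 110.00 mireds.
T_out = 10⁶/110.00 = 9090.7 K → 9100 K.

9100 K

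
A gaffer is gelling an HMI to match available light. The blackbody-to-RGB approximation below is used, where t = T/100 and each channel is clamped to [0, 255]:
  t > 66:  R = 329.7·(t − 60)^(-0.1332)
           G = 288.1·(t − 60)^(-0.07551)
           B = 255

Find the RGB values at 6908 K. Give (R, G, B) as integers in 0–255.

(246, 244, 255)

t = 6908/100 = 69.08; the t > 66 branch applies.
R = 329.7·(69.08 − 60)^(-0.1332) = 329.7·9.08^(-0.1332) = 329.7·0.74539 = 245.755.
G = 288.1·(69.08 − 60)^(-0.07551) = 288.1·9.08^(-0.07551) = 288.1·0.84655 = 243.892.
B = 255 by definition for t > 66.
Rounded: (246, 244, 255).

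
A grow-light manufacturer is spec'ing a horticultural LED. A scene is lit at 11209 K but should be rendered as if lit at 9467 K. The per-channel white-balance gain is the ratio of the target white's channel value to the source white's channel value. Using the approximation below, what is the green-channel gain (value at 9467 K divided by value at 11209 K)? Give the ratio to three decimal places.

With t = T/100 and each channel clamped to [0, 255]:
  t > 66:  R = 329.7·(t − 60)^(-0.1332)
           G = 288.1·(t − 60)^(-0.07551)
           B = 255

At 11209 K (t = 112.09):
  G = 288.1·(112.09 − 60)^(-0.07551) = 288.1·52.09^(-0.07551) = 288.1·0.74194 = 213.752.
At 9467 K (t = 94.67):
  G = 288.1·(94.67 − 60)^(-0.07551) = 288.1·34.67^(-0.07551) = 288.1·0.76510 = 220.425.
Gain = 220.425 / 213.752 = 1.0312 → 1.031.

1.031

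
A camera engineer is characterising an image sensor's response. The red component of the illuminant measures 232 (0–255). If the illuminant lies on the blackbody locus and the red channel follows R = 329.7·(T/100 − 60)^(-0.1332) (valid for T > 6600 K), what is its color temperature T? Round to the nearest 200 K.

(t − 60)^(-0.1332) = 232/329.7 = 0.70367.
t − 60 = 0.70367^(1/-0.1332) = 0.70367^(-7.508) = 13.992, so t = 73.992.
T = 100·t = 7399 K → 7400 K to the nearest 200 K.

7400 K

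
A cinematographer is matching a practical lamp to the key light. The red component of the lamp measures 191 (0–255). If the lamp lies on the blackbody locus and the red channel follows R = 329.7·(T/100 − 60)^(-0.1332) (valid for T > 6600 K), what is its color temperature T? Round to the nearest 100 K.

12000 K

(t − 60)^(-0.1332) = 191/329.7 = 0.57931.
t − 60 = 0.57931^(1/-0.1332) = 0.57931^(-7.508) = 60.245, so t = 120.245.
T = 100·t = 12025 K → 12000 K to the nearest 100 K.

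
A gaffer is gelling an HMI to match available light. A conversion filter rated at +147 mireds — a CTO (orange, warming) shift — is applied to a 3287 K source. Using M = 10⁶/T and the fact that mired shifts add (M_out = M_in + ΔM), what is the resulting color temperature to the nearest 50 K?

M_in = 10⁶/3287 = 304.23 mireds.
M_out = 304.23 + (+147) = 451.23 mireds.
T_out = 10⁶/451.23 = 2216.2 K → 2200 K.

2200 K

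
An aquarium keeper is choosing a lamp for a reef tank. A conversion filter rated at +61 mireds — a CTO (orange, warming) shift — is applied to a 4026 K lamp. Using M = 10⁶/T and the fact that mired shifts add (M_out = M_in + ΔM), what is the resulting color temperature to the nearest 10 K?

3230 K

M_in = 10⁶/4026 = 248.39 mireds.
M_out = 248.39 + (+61) = 309.39 mireds.
T_out = 10⁶/309.39 = 3232.2 K → 3230 K.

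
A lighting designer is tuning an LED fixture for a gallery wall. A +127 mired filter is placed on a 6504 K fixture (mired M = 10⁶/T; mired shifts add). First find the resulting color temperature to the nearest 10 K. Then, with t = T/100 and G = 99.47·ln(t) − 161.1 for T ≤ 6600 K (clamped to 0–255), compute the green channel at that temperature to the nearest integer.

M_in = 10⁶/6504 = 153.75; M_out = 153.75 + (+127) = 280.75.
T_out = 10⁶/280.75 = 3561.9 K → 3560 K; t = 35.6.
G = 99.47·ln 35.6 − 161.1 = 99.47·3.5723 − 161.1 = 194.241.
Rounded: 194.

194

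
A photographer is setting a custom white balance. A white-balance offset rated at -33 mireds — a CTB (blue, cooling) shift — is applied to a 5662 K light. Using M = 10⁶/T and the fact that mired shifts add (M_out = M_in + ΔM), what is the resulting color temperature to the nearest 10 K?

M_in = 10⁶/5662 = 176.62 mireds.
M_out = 176.62 + (-33) = 143.62 mireds.
T_out = 10⁶/143.62 = 6963.0 K → 6960 K.

6960 K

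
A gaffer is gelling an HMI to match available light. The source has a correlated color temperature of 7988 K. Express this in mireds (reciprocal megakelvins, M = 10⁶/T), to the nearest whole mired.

125 mireds

M = 10⁶ / 7988 = 125.188 → 125 mireds.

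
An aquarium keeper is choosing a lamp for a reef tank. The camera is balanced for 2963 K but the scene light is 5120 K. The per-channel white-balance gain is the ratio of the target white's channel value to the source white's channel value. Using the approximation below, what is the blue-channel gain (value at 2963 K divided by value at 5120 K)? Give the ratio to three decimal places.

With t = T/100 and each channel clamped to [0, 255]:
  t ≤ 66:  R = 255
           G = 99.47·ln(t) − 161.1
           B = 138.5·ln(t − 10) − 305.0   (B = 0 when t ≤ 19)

0.511

At 5120 K (t = 51.2):
  B = 138.5·ln(51.2 − 10) − 305.0 = 138.5·ln 41.2 − 305.0 = 138.5·3.7184 − 305.0 = 210.004.
At 2963 K (t = 29.63):
  B = 138.5·ln(29.63 − 10) − 305.0 = 138.5·ln 19.63 − 305.0 = 138.5·2.9771 − 305.0 = 107.323.
Gain = 107.323 / 210.004 = 0.5111 → 0.511.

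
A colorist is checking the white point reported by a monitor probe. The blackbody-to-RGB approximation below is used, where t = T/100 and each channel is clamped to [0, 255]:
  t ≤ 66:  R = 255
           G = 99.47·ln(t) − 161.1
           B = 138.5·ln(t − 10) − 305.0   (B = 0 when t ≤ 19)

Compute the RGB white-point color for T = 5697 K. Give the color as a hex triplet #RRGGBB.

t = 5697/100 = 56.97; the t ≤ 66 branch applies.
R = 255 by definition for t ≤ 66.
G = 99.47·ln 56.97 − 161.1 = 99.47·4.0425 − 161.1 = 241.010.
B = 138.5·ln(56.97 − 10) − 305.0 = 138.5·ln 46.97 − 305.0 = 138.5·3.8495 − 305.0 = 228.157.
Rounded: (255, 241, 228).
In hex: #FFF1E4.

#FFF1E4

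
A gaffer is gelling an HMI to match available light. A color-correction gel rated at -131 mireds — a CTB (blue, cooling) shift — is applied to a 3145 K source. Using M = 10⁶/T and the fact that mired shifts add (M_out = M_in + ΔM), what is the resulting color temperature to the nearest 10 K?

5350 K

M_in = 10⁶/3145 = 317.97 mireds.
M_out = 317.97 + (-131) = 186.97 mireds.
T_out = 10⁶/186.97 = 5348.6 K → 5350 K.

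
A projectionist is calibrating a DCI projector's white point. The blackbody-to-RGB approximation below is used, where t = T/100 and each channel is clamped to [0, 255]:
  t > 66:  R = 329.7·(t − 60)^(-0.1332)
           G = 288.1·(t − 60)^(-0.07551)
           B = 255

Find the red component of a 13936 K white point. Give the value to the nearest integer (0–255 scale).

184

t = 13936/100 = 139.36; the t > 66 branch applies.
R = 329.7·(139.36 − 60)^(-0.1332) = 329.7·79.36^(-0.1332) = 329.7·0.55844 = 184.116.
Rounded: 184.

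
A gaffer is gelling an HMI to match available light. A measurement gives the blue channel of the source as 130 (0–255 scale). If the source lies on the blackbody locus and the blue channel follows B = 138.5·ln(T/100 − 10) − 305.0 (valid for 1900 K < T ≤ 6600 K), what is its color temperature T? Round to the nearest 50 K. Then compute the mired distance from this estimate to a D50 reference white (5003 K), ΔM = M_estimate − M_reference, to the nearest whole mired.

ln(t − 10) = (130 + 305.0) / 138.5 = 3.1408.
t − 10 = e^3.1408 = 23.122, so t = 33.122.
T = 100·t = 3312 K → 3300 K to the nearest 50 K.
M_estimate = 10⁶/3300 = 303.03; M_reference = 10⁶/5003 = 199.88.
ΔM = 303.03 − 199.88 = 103.15 → +103 mireds.

+103 mireds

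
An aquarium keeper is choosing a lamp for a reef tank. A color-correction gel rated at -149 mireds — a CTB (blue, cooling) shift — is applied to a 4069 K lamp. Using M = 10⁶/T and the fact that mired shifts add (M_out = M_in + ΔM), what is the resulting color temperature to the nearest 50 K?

10350 K

M_in = 10⁶/4069 = 245.76 mireds.
M_out = 245.76 + (-149) = 96.76 mireds.
T_out = 10⁶/96.76 = 10334.8 K → 10350 K.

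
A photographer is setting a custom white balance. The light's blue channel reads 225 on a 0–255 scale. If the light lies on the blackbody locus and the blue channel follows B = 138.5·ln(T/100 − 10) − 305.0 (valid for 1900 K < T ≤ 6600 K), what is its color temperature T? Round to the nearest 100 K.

5600 K

ln(t − 10) = (225 + 305.0) / 138.5 = 3.8267.
t − 10 = e^3.8267 = 45.911, so t = 55.911.
T = 100·t = 5591 K → 5600 K to the nearest 100 K.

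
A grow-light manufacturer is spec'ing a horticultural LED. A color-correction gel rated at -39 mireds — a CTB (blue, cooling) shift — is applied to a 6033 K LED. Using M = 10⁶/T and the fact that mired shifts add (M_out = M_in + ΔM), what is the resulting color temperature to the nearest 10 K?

M_in = 10⁶/6033 = 165.76 mireds.
M_out = 165.76 + (-39) = 126.76 mireds.
T_out = 10⁶/126.76 = 7889.2 K → 7890 K.

7890 K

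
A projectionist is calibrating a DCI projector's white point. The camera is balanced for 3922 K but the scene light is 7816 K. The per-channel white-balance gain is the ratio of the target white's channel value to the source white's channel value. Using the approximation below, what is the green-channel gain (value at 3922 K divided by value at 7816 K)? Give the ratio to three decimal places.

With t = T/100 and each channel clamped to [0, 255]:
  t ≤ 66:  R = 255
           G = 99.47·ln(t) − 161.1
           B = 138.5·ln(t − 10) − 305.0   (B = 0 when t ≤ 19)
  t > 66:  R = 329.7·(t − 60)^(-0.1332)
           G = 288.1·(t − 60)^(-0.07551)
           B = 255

0.881

At 7816 K (t = 78.16):
  G = 288.1·(78.16 − 60)^(-0.07551) = 288.1·18.16^(-0.07551) = 288.1·0.80339 = 231.455.
At 3922 K (t = 39.22):
  G = 99.47·ln 39.22 − 161.1 = 99.47·3.6692 − 161.1 = 203.874.
Gain = 203.874 / 231.455 = 0.8808 → 0.881.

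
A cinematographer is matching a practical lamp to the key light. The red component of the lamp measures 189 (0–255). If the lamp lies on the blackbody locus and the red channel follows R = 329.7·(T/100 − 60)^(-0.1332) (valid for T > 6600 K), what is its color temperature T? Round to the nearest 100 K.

(t − 60)^(-0.1332) = 189/329.7 = 0.57325.
t − 60 = 0.57325^(1/-0.1332) = 0.57325^(-7.508) = 65.199, so t = 125.199.
T = 100·t = 12520 K → 12500 K to the nearest 100 K.

12500 K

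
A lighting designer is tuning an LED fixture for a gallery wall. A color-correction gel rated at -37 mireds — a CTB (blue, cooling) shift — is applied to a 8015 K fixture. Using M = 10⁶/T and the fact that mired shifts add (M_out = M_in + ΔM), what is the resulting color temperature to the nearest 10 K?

11390 K

M_in = 10⁶/8015 = 124.77 mireds.
M_out = 124.77 + (-37) = 87.77 mireds.
T_out = 10⁶/87.77 = 11393.9 K → 11390 K.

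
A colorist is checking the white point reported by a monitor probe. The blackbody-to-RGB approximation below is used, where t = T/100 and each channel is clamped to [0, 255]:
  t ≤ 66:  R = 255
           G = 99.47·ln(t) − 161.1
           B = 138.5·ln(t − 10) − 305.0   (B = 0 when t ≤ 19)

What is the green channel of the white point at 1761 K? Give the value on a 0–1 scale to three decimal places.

t = 1761/100 = 17.61; the t ≤ 66 branch applies.
G = 99.47·ln 17.61 − 161.1 = 99.47·2.8685 − 161.1 = 124.226.
On a 0–1 scale: 124.226/255 = 0.4872 → 0.487.

0.487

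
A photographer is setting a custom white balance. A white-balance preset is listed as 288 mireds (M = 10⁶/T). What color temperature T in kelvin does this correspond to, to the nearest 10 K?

3470 K

T = 10⁶ / 288 = 3472.22 K → 3470 K.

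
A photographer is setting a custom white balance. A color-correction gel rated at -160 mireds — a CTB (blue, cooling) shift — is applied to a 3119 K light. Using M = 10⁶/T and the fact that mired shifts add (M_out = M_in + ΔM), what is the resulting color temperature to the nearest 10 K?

6230 K

M_in = 10⁶/3119 = 320.62 mireds.
M_out = 320.62 + (-160) = 160.62 mireds.
T_out = 10⁶/160.62 = 6226.0 K → 6230 K.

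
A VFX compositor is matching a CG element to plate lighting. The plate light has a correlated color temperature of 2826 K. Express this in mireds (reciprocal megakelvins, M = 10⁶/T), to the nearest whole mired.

354 mireds

M = 10⁶ / 2826 = 353.857 → 354 mireds.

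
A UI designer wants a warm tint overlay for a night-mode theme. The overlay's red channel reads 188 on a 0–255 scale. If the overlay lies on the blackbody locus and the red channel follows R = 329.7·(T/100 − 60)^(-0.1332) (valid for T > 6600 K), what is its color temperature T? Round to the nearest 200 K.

(t − 60)^(-0.1332) = 188/329.7 = 0.57022.
t − 60 = 0.57022^(1/-0.1332) = 0.57022^(-7.508) = 67.848, so t = 127.848.
T = 100·t = 12785 K → 12800 K to the nearest 200 K.

12800 K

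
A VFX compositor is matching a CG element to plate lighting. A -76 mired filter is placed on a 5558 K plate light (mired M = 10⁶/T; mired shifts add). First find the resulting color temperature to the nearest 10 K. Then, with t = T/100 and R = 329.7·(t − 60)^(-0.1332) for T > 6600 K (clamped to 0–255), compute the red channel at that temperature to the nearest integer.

204

M_in = 10⁶/5558 = 179.92; M_out = 179.92 + (-76) = 103.92.
T_out = 10⁶/103.92 = 9622.7 K → 9620 K; t = 96.2.
R = 329.7·(96.2 − 60)^(-0.1332) = 329.7·36.2^(-0.1332) = 329.7·0.61998 = 204.409.
Rounded: 204.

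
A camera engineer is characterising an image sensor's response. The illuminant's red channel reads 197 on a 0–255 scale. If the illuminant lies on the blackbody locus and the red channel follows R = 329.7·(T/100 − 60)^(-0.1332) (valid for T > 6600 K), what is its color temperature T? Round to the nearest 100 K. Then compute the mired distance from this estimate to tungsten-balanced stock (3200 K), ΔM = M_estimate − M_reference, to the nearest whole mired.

(t − 60)^(-0.1332) = 197/329.7 = 0.59751.
t − 60 = 0.59751^(1/-0.1332) = 0.59751^(-7.508) = 47.761, so t = 107.761.
T = 100·t = 10776 K → 10800 K to the nearest 100 K.
M_estimate = 10⁶/10800 = 92.59; M_reference = 10⁶/3200 = 312.50.
ΔM = 92.59 − 312.50 = -219.91 → -220 mireds.

-220 mireds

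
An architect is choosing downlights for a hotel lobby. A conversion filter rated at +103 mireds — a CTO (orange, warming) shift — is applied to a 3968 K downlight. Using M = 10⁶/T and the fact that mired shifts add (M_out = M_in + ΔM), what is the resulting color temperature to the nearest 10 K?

M_in = 10⁶/3968 = 252.02 mireds.
M_out = 252.02 + (+103) = 355.02 mireds.
T_out = 10⁶/355.02 = 2816.8 K → 2820 K.

2820 K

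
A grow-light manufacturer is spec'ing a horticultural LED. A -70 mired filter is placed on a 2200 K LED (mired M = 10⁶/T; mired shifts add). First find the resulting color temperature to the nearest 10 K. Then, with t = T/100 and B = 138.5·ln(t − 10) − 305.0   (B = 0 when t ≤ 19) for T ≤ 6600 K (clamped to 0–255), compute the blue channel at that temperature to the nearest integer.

M_in = 10⁶/2200 = 454.55; M_out = 454.55 + (-70) = 384.55.
T_out = 10⁶/384.55 = 2600.5 K → 2600 K; t = 26.
B = 138.5·ln(26 − 10) − 305.0 = 138.5·ln 16 − 305.0 = 138.5·2.7726 − 305.0 = 79.004.
Rounded: 79.

79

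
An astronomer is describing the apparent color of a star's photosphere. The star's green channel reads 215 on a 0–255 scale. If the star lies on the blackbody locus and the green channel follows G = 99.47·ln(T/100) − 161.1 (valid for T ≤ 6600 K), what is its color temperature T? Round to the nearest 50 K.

4400 K

ln t = (215 + 161.1) / 99.47 = 3.7810.
t = e^3.7810 = 43.862.
T = 100·t = 4386 K → 4400 K to the nearest 50 K.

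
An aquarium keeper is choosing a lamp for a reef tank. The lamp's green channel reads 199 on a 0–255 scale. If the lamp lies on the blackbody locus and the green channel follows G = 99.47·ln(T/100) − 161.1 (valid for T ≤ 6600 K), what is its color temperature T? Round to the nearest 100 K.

ln t = (199 + 161.1) / 99.47 = 3.6202.
t = e^3.6202 = 37.345.
T = 100·t = 3734 K → 3700 K to the nearest 100 K.

3700 K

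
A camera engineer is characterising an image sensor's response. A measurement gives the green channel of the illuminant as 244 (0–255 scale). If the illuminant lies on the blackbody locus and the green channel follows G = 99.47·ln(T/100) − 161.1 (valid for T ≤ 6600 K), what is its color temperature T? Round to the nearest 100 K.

5900 K

ln t = (244 + 161.1) / 99.47 = 4.0726.
t = e^4.0726 = 58.709.
T = 100·t = 5871 K → 5900 K to the nearest 100 K.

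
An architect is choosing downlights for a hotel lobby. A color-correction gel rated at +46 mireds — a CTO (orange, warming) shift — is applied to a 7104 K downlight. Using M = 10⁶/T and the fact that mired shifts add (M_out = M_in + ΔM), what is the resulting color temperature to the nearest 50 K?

M_in = 10⁶/7104 = 140.77 mireds.
M_out = 140.77 + (+46) = 186.77 mireds.
T_out = 10⁶/186.77 = 5354.3 K → 5350 K.

5350 K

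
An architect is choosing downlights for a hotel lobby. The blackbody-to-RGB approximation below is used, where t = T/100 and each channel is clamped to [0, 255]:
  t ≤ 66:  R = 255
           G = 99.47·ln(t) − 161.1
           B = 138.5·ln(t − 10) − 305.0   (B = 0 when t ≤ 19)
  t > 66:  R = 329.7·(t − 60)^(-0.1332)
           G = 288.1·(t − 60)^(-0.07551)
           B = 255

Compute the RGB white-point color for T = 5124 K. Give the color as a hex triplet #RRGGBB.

#FFE6D2

t = 5124/100 = 51.24; the t ≤ 66 branch applies.
R = 255 by definition for t ≤ 66.
G = 99.47·ln 51.24 − 161.1 = 99.47·3.9365 − 161.1 = 230.466.
B = 138.5·ln(51.24 − 10) − 305.0 = 138.5·ln 41.24 − 305.0 = 138.5·3.7194 − 305.0 = 210.138.
Rounded: (255, 230, 210).
In hex: #FFE6D2.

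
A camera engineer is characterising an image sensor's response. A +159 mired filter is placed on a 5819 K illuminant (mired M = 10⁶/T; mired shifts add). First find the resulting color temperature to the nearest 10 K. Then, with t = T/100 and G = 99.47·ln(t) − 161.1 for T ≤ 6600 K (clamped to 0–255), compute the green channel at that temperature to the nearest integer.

178

M_in = 10⁶/5819 = 171.85; M_out = 171.85 + (+159) = 330.85.
T_out = 10⁶/330.85 = 3022.5 K → 3020 K; t = 30.2.
G = 99.47·ln 30.2 − 161.1 = 99.47·3.4078 − 161.1 = 177.878.
Rounded: 178.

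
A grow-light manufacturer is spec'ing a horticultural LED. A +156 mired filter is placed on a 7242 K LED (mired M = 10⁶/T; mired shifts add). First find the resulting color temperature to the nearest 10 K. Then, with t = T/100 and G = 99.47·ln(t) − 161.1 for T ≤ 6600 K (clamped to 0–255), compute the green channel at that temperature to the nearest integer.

190

M_in = 10⁶/7242 = 138.08; M_out = 138.08 + (+156) = 294.08.
T_out = 10⁶/294.08 = 3400.4 K → 3400 K; t = 34.
G = 99.47·ln 34 − 161.1 = 99.47·3.5264 − 161.1 = 189.667.
Rounded: 190.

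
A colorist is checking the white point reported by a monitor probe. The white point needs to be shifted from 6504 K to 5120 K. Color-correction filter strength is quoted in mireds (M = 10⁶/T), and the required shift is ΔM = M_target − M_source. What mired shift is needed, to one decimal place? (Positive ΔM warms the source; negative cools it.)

+41.6 mireds

M_source = 10⁶/6504 = 153.752; M_target = 10⁶/5120 = 195.312.
ΔM = 195.312 − 153.752 = 41.561 → +41.6 mireds, a warming shift.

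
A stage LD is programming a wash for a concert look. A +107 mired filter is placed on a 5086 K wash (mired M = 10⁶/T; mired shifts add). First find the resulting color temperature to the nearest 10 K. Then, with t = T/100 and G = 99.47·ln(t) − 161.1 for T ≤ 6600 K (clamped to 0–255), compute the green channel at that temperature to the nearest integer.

186

M_in = 10⁶/5086 = 196.62; M_out = 196.62 + (+107) = 303.62.
T_out = 10⁶/303.62 = 3293.6 K → 3290 K; t = 32.9.
G = 99.47·ln 32.9 − 161.1 = 99.47·3.4935 − 161.1 = 186.396.
Rounded: 186.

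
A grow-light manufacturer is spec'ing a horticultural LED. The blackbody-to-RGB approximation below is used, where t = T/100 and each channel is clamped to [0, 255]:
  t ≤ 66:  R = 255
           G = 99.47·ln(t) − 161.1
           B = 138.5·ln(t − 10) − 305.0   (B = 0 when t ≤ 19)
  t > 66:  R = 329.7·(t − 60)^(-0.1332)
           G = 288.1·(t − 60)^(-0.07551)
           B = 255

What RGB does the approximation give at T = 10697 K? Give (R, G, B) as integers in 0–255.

t = 10697/100 = 106.97; the t > 66 branch applies.
R = 329.7·(106.97 − 60)^(-0.1332) = 329.7·46.97^(-0.1332) = 329.7·0.59884 = 197.439.
G = 288.1·(106.97 − 60)^(-0.07551) = 288.1·46.97^(-0.07551) = 288.1·0.74776 = 215.429.
B = 255 by definition for t > 66.
Rounded: (197, 215, 255).

(197, 215, 255)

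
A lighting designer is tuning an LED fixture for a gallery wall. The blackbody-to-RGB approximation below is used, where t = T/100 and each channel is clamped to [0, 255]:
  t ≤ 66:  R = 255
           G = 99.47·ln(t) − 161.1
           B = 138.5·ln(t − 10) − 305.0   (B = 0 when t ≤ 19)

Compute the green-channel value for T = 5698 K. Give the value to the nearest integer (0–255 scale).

241

t = 5698/100 = 56.98; the t ≤ 66 branch applies.
G = 99.47·ln 56.98 − 161.1 = 99.47·4.0427 − 161.1 = 241.027.
Rounded: 241.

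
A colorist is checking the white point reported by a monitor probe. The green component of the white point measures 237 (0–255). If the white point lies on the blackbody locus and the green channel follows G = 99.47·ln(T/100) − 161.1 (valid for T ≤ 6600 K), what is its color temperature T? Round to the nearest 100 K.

ln t = (237 + 161.1) / 99.47 = 4.0022.
t = e^4.0022 = 54.719.
T = 100·t = 5472 K → 5500 K to the nearest 100 K.

5500 K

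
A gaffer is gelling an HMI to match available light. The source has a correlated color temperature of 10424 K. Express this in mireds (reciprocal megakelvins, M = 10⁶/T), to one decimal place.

M = 10⁶ / 10424 = 95.932 → 95.9 mireds.

95.9 mireds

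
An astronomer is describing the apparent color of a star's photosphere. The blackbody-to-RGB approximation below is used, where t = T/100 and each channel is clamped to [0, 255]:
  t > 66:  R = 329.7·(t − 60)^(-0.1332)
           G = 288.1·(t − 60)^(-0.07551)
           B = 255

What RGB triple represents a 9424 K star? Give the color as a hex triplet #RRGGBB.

#CEDDFF

t = 9424/100 = 94.24; the t > 66 branch applies.
R = 329.7·(94.24 − 60)^(-0.1332) = 329.7·34.24^(-0.1332) = 329.7·0.62460 = 205.930.
G = 288.1·(94.24 − 60)^(-0.07551) = 288.1·34.24^(-0.07551) = 288.1·0.76582 = 220.633.
B = 255 by definition for t > 66.
Rounded: (206, 221, 255).
In hex: #CEDDFF.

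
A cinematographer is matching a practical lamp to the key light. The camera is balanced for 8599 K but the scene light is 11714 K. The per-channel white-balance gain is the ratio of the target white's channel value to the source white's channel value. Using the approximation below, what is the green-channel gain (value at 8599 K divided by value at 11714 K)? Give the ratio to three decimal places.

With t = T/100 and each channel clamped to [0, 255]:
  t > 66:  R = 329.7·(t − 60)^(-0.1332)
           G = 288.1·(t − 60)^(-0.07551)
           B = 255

1.061

At 11714 K (t = 117.14):
  G = 288.1·(117.14 − 60)^(-0.07551) = 288.1·57.14^(-0.07551) = 288.1·0.73677 = 212.264.
At 8599 K (t = 85.99):
  G = 288.1·(85.99 − 60)^(-0.07551) = 288.1·25.99^(-0.07551) = 288.1·0.78193 = 225.274.
Gain = 225.274 / 212.264 = 1.0613 → 1.061.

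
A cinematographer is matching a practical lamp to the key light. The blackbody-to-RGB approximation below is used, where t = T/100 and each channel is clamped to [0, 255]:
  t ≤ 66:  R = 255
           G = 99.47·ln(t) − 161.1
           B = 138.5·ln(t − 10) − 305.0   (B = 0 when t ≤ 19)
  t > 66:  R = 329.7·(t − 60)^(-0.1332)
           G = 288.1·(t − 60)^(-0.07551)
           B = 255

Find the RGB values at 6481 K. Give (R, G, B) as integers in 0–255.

t = 6481/100 = 64.81; the t ≤ 66 branch applies.
R = 255 by definition for t ≤ 66.
G = 99.47·ln 64.81 − 161.1 = 99.47·4.1715 − 161.1 = 253.835.
B = 138.5·ln(64.81 − 10) − 305.0 = 138.5·ln 54.81 − 305.0 = 138.5·4.0039 − 305.0 = 249.536.
Rounded: (255, 254, 250).

(255, 254, 250)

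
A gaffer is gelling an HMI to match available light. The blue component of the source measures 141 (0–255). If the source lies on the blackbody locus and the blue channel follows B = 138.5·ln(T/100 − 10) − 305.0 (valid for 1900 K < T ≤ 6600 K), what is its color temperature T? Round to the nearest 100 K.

ln(t − 10) = (141 + 305.0) / 138.5 = 3.2202.
t − 10 = e^3.2202 = 25.034, so t = 35.034.
T = 100·t = 3503 K → 3500 K to the nearest 100 K.

3500 K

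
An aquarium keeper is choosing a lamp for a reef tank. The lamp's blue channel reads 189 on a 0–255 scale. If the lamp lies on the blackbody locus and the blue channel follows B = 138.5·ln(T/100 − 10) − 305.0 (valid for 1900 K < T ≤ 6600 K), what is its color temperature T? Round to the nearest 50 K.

ln(t − 10) = (189 + 305.0) / 138.5 = 3.5668.
t − 10 = e^3.5668 = 35.403, so t = 45.403.
T = 100·t = 4540 K → 4550 K to the nearest 50 K.

4550 K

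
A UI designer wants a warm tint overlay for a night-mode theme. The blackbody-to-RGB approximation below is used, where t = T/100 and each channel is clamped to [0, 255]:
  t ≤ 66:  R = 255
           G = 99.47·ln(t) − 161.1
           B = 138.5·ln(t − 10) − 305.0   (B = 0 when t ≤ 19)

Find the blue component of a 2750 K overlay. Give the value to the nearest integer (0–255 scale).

t = 2750/100 = 27.5; the t ≤ 66 branch applies.
B = 138.5·ln(27.5 − 10) − 305.0 = 138.5·ln 17.5 − 305.0 = 138.5·2.8622 − 305.0 = 91.415.
Rounded: 91.

91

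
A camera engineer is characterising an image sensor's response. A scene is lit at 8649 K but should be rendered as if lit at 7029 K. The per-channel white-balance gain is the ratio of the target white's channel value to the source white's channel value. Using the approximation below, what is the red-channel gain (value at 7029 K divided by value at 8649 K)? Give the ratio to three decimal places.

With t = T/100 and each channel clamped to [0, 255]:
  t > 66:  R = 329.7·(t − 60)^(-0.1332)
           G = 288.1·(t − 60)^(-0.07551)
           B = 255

1.134

At 8649 K (t = 86.49):
  R = 329.7·(86.49 − 60)^(-0.1332) = 329.7·26.49^(-0.1332) = 329.7·0.64632 = 213.091.
At 7029 K (t = 70.29):
  R = 329.7·(70.29 − 60)^(-0.1332) = 329.7·10.29^(-0.1332) = 329.7·0.73307 = 241.694.
Gain = 241.694 / 213.091 = 1.1342 → 1.134.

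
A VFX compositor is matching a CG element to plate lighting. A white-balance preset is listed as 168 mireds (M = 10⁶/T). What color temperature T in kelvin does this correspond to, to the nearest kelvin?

5952 K

T = 10⁶ / 168 = 5952.38 K → 5952 K.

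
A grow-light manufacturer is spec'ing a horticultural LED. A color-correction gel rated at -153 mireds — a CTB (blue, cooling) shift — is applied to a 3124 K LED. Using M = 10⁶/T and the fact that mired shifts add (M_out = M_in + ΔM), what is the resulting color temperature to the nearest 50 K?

6000 K

M_in = 10⁶/3124 = 320.10 mireds.
M_out = 320.10 + (-153) = 167.10 mireds.
T_out = 10⁶/167.10 = 5984.4 K → 6000 K.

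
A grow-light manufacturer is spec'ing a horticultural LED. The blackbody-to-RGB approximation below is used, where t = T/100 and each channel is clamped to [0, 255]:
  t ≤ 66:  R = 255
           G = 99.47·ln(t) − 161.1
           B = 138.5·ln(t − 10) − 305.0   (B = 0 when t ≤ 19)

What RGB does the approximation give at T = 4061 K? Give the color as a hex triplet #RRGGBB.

#FFCFA9

t = 4061/100 = 40.61; the t ≤ 66 branch applies.
R = 255 by definition for t ≤ 66.
G = 99.47·ln 40.61 − 161.1 = 99.47·3.7040 − 161.1 = 207.338.
B = 138.5·ln(40.61 − 10) − 305.0 = 138.5·ln 30.61 − 305.0 = 138.5·3.4213 − 305.0 = 168.854.
Rounded: (255, 207, 169).
In hex: #FFCFA9.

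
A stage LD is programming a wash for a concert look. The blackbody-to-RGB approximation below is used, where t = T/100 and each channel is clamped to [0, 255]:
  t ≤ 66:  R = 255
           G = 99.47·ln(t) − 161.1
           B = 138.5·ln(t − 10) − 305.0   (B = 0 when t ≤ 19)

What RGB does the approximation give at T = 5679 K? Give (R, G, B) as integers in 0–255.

(255, 241, 228)

t = 5679/100 = 56.79; the t ≤ 66 branch applies.
R = 255 by definition for t ≤ 66.
G = 99.47·ln 56.79 − 161.1 = 99.47·4.0394 − 161.1 = 240.695.
B = 138.5·ln(56.79 − 10) − 305.0 = 138.5·ln 46.79 − 305.0 = 138.5·3.8457 − 305.0 = 227.625.
Rounded: (255, 241, 228).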